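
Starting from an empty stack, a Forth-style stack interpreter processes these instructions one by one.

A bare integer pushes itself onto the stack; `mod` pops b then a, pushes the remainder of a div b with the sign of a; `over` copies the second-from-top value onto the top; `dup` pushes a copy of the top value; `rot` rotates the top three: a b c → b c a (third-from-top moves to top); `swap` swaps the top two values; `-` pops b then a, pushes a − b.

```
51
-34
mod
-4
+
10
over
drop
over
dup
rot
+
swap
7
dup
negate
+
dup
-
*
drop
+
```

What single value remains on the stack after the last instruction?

36

51     : [51]
-34    : [51, -34]
mod    : [17]
-4     : [17, -4]
+      : [13]
10     : [13, 10]
over   : [13, 10, 13]
drop   : [13, 10]
over   : [13, 10, 13]
dup    : [13, 10, 13, 13]
rot    : [13, 13, 13, 10]
+      : [13, 13, 23]
swap   : [13, 23, 13]
7      : [13, 23, 13, 7]
dup    : [13, 23, 13, 7, 7]
negate : [13, 23, 13, 7, -7]
+      : [13, 23, 13, 0]
dup    : [13, 23, 13, 0, 0]
-      : [13, 23, 13, 0]
*      : [13, 23, 0]
drop   : [13, 23]
+      : [36]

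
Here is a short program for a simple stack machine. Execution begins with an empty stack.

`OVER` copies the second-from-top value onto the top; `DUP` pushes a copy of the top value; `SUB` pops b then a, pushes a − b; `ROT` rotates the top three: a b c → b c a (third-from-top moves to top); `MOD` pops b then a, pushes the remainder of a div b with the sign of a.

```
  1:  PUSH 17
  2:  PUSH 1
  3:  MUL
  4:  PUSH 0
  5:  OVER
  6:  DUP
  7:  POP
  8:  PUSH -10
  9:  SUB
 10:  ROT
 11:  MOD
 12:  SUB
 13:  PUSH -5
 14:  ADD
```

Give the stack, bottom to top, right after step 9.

[17, 0, 27]

PUSH 17  → [17]
PUSH 1   → [17, 1]
MUL      → [17]
PUSH 0   → [17, 0]
OVER     → [17, 0, 17]
DUP      → [17, 0, 17, 17]
POP      → [17, 0, 17]
PUSH -10 → [17, 0, 17, -10]
SUB      → [17, 0, 27]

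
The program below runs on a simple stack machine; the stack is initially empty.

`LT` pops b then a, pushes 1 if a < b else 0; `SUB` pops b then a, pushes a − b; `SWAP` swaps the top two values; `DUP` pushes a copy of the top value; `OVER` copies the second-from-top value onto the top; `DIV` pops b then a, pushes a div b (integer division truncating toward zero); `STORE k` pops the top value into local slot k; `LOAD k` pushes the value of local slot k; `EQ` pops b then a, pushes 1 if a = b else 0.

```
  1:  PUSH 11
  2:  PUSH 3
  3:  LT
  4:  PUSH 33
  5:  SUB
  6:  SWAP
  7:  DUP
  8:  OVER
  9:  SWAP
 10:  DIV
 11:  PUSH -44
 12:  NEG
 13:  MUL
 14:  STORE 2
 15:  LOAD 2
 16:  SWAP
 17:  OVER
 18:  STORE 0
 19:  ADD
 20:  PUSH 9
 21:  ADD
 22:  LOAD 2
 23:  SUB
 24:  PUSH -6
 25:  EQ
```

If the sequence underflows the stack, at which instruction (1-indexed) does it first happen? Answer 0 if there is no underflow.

PUSH 11 : [11]
PUSH 3  : [11, 3]
LT      : [0]
PUSH 33 : [0, 33]
SUB     : [-33]
SWAP  — needs 2 operands, stack has 1 → underflow

6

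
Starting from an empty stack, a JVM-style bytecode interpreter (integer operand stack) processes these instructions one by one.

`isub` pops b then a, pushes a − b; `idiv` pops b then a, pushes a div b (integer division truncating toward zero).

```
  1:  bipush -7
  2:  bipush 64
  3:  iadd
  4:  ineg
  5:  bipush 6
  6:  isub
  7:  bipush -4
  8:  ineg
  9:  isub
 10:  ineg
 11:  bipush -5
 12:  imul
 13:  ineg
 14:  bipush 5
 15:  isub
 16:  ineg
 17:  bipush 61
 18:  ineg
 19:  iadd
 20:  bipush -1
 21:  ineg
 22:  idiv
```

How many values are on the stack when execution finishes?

1

bipush -7 -> -7
bipush 64 -> -7 64
iadd      -> 57
ineg      -> -57
bipush 6  -> -57 6
isub      -> -63
bipush -4 -> -63 -4
ineg      -> -63 4
isub      -> -67
ineg      -> 67
bipush -5 -> 67 -5
imul      -> -335
ineg      -> 335
bipush 5  -> 335 5
isub      -> 330
ineg      -> -330
bipush 61 -> -330 61
ineg      -> -330 -61
iadd      -> -391
bipush -1 -> -391 -1
ineg      -> -391 1
idiv      -> -391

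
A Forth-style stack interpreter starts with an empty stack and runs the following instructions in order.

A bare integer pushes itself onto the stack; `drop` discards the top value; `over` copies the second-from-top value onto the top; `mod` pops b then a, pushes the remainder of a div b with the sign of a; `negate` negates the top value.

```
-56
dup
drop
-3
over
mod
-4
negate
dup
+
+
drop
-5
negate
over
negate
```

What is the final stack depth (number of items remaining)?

3

-56    -> -56
dup    -> -56 -56
drop   -> -56
-3     -> -56 -3
over   -> -56 -3 -56
mod    -> -56 -3
-4     -> -56 -3 -4
negate -> -56 -3 4
dup    -> -56 -3 4 4
+      -> -56 -3 8
+      -> -56 5
drop   -> -56
-5     -> -56 -5
negate -> -56 5
over   -> -56 5 -56
negate -> -56 5 56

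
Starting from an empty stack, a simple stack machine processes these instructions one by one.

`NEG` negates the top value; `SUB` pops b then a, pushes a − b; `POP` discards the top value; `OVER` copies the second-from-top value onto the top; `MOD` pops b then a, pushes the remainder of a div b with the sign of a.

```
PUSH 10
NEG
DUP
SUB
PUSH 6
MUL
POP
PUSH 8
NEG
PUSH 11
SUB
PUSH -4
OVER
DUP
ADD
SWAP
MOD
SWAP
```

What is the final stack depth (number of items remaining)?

2

PUSH 10 : 10
NEG     : -10
DUP     : -10 -10
SUB     : 0
PUSH 6  : 0 6
MUL     : 0
POP     : (empty)
PUSH 8  : 8
NEG     : -8
PUSH 11 : -8 11
SUB     : -19
PUSH -4 : -19 -4
OVER    : -19 -4 -19
DUP     : -19 -4 -19 -19
ADD     : -19 -4 -38
SWAP    : -19 -38 -4
MOD     : -19 -2
SWAP    : -2 -19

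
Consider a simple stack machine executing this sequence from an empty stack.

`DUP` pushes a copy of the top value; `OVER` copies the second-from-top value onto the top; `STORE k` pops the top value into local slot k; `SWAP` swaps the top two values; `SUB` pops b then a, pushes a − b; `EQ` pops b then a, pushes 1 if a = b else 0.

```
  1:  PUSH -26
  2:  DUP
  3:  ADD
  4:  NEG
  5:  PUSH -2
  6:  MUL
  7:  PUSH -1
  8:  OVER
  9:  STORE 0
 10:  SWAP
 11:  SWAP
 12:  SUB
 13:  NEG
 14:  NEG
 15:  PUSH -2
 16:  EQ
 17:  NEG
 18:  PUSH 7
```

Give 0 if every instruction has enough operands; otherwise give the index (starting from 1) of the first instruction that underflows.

PUSH -26 → [-26]
DUP      → [-26, -26]
ADD      → [-52]
NEG      → [52]
PUSH -2  → [52, -2]
MUL      → [-104]
PUSH -1  → [-104, -1]
OVER     → [-104, -1, -104]
STORE 0  → [-104, -1]
SWAP     → [-1, -104]
SWAP     → [-104, -1]
SUB      → [-103]
NEG      → [103]
NEG      → [-103]
PUSH -2  → [-103, -2]
EQ       → [0]
NEG      → [0]
PUSH 7   → [0, 7]

0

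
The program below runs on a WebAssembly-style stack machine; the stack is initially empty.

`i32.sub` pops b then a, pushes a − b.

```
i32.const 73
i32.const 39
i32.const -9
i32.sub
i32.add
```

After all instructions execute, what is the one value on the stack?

i32.const 73  73
i32.const 39  73 39
i32.const -9  73 39 -9
i32.sub       73 48
i32.add       121

121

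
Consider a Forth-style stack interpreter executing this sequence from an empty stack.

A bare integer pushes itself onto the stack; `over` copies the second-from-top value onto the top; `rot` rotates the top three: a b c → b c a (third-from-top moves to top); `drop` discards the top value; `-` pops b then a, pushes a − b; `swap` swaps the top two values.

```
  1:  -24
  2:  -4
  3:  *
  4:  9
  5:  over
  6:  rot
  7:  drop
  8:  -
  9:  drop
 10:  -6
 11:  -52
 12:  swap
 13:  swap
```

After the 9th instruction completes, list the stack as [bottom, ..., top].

-24  : [-24]
-4   : [-24, -4]
*    : [96]
9    : [96, 9]
over : [96, 9, 96]
rot  : [9, 96, 96]
drop : [9, 96]
-    : [-87]
drop : []

[]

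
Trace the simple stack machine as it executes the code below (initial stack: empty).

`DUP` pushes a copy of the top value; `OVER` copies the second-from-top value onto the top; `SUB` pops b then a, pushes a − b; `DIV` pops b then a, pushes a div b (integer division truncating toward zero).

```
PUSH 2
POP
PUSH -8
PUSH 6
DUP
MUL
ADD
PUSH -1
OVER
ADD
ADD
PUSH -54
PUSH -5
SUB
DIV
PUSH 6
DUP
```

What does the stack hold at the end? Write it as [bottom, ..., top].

[-1, 6, 6]

PUSH 2   : 2
POP      : (empty)
PUSH -8  : -8
PUSH 6   : -8 6
DUP      : -8 6 6
MUL      : -8 36
ADD      : 28
PUSH -1  : 28 -1
OVER     : 28 -1 28
ADD      : 28 27
ADD      : 55
PUSH -54 : 55 -54
PUSH -5  : 55 -54 -5
SUB      : 55 -49
DIV      : -1
PUSH 6   : -1 6
DUP      : -1 6 6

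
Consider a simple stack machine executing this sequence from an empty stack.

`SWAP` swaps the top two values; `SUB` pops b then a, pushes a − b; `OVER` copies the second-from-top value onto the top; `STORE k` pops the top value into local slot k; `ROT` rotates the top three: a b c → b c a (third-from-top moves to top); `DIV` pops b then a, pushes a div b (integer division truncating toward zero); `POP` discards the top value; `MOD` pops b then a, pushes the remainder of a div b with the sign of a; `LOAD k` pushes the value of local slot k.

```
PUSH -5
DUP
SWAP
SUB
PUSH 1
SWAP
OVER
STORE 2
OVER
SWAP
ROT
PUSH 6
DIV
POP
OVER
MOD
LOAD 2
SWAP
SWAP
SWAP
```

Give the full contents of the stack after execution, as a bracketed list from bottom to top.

[1, 1, 0]

PUSH -5  -5
DUP      -5 -5
SWAP     -5 -5
SUB      0
PUSH 1   0 1
SWAP     1 0
OVER     1 0 1
STORE 2  1 0
OVER     1 0 1
SWAP     1 1 0
ROT      1 0 1
PUSH 6   1 0 1 6
DIV      1 0 0
POP      1 0
OVER     1 0 1
MOD      1 0
LOAD 2   1 0 1
SWAP     1 1 0
SWAP     1 0 1
SWAP     1 1 0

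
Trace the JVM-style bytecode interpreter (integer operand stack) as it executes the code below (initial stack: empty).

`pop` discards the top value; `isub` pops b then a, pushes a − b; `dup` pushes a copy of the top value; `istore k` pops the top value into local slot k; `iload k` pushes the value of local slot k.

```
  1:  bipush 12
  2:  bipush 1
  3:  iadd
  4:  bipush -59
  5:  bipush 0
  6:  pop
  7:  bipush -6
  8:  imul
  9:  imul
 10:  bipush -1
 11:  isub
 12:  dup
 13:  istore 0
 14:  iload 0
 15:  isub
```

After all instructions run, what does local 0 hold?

4603

bipush 12  -> 12
bipush 1   -> 12 1
iadd       -> 13
bipush -59 -> 13 -59
bipush 0   -> 13 -59 0
pop        -> 13 -59
bipush -6  -> 13 -59 -6
imul       -> 13 354
imul       -> 4602
bipush -1  -> 4602 -1
isub       -> 4603
dup        -> 4603 4603
istore 0   -> 4603
iload 0    -> 4603 4603
isub       -> 0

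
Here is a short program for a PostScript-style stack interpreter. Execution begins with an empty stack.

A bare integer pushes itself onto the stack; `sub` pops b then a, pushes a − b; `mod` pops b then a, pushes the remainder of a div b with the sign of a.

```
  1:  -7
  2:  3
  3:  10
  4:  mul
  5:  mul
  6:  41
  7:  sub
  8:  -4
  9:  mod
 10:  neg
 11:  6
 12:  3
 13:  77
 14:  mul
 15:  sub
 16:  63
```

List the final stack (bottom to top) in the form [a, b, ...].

[3, -225, 63]

-7  : [-7]
3   : [-7, 3]
10  : [-7, 3, 10]
mul : [-7, 30]
mul : [-210]
41  : [-210, 41]
sub : [-251]
-4  : [-251, -4]
mod : [-3]
neg : [3]
6   : [3, 6]
3   : [3, 6, 3]
77  : [3, 6, 3, 77]
mul : [3, 6, 231]
sub : [3, -225]
63  : [3, -225, 63]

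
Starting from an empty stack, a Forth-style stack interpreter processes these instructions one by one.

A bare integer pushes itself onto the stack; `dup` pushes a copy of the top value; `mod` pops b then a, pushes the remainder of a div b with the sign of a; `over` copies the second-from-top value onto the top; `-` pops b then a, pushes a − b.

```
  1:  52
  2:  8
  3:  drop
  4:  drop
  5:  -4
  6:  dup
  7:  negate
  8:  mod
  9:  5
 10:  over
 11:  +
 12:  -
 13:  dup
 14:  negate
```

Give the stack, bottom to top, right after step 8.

[0]

52     → 52
8      → 52 8
drop   → 52
drop   → (empty)
-4     → -4
dup    → -4 -4
negate → -4 4
mod    → 0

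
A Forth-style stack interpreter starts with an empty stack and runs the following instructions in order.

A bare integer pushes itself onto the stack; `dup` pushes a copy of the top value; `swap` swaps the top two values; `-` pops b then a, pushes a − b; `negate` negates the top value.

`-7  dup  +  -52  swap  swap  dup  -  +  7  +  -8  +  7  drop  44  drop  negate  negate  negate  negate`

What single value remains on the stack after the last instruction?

-7     -> -7
dup    -> -7 -7
+      -> -14
-52    -> -14 -52
swap   -> -52 -14
swap   -> -14 -52
dup    -> -14 -52 -52
-      -> -14 0
+      -> -14
7      -> -14 7
+      -> -7
-8     -> -7 -8
+      -> -15
7      -> -15 7
drop   -> -15
44     -> -15 44
drop   -> -15
negate -> 15
negate -> -15
negate -> 15
negate -> -15

-15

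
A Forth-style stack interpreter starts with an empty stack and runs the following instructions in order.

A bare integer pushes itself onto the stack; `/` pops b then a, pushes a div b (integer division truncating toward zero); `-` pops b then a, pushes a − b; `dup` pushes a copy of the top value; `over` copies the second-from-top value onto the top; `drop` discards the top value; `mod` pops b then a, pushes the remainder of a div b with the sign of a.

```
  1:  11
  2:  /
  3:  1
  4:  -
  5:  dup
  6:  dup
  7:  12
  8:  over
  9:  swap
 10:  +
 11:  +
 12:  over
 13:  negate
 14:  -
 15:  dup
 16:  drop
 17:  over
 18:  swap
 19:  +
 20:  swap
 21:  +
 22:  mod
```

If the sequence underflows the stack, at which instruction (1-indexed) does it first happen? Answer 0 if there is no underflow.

2

11  [11]
/  — needs 2 operands, stack has 1 → underflow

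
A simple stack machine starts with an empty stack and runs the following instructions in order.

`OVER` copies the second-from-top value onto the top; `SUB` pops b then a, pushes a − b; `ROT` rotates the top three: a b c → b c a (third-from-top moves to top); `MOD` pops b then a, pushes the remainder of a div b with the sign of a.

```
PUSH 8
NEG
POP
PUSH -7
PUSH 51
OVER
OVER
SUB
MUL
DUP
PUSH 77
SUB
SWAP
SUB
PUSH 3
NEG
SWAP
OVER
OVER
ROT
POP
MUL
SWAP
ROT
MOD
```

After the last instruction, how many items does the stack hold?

PUSH 8  → [8]
NEG     → [-8]
POP     → []
PUSH -7 → [-7]
PUSH 51 → [-7, 51]
OVER    → [-7, 51, -7]
OVER    → [-7, 51, -7, 51]
SUB     → [-7, 51, -58]
MUL     → [-7, -2958]
DUP     → [-7, -2958, -2958]
PUSH 77 → [-7, -2958, -2958, 77]
SUB     → [-7, -2958, -3035]
SWAP    → [-7, -3035, -2958]
SUB     → [-7, -77]
PUSH 3  → [-7, -77, 3]
NEG     → [-7, -77, -3]
SWAP    → [-7, -3, -77]
OVER    → [-7, -3, -77, -3]
OVER    → [-7, -3, -77, -3, -77]
ROT     → [-7, -3, -3, -77, -77]
POP     → [-7, -3, -3, -77]
MUL     → [-7, -3, 231]
SWAP    → [-7, 231, -3]
ROT     → [231, -3, -7]
MOD     → [231, -3]

2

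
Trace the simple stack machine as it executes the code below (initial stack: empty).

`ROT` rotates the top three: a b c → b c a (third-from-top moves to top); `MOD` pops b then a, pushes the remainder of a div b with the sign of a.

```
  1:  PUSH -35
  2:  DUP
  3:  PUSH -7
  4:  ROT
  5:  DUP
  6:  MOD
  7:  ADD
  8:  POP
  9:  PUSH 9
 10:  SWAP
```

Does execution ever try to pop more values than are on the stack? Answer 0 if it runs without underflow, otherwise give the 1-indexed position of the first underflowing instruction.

PUSH -35 → [-35]
DUP      → [-35, -35]
PUSH -7  → [-35, -35, -7]
ROT      → [-35, -7, -35]
DUP      → [-35, -7, -35, -35]
MOD      → [-35, -7, 0]
ADD      → [-35, -7]
POP      → [-35]
PUSH 9   → [-35, 9]
SWAP     → [9, -35]

0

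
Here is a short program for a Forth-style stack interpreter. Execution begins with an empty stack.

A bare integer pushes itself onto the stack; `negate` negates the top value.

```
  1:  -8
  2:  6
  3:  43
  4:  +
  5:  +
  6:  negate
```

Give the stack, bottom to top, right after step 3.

-8 : -8
6  : -8 6
43 : -8 6 43

[-8, 6, 43]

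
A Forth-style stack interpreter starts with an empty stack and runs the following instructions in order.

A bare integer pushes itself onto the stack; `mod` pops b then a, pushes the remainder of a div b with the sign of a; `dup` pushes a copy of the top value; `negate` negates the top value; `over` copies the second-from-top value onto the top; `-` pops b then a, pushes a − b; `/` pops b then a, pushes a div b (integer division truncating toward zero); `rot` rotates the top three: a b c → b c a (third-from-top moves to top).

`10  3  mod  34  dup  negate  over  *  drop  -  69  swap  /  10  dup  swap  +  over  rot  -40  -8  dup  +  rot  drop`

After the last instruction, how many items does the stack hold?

4

10     -> [10]
3      -> [10, 3]
mod    -> [1]
34     -> [1, 34]
dup    -> [1, 34, 34]
negate -> [1, 34, -34]
over   -> [1, 34, -34, 34]
*      -> [1, 34, -1156]
drop   -> [1, 34]
-      -> [-33]
69     -> [-33, 69]
swap   -> [69, -33]
/      -> [-2]
10     -> [-2, 10]
dup    -> [-2, 10, 10]
swap   -> [-2, 10, 10]
+      -> [-2, 20]
over   -> [-2, 20, -2]
rot    -> [20, -2, -2]
-40    -> [20, -2, -2, -40]
-8     -> [20, -2, -2, -40, -8]
dup    -> [20, -2, -2, -40, -8, -8]
+      -> [20, -2, -2, -40, -16]
rot    -> [20, -2, -40, -16, -2]
drop   -> [20, -2, -40, -16]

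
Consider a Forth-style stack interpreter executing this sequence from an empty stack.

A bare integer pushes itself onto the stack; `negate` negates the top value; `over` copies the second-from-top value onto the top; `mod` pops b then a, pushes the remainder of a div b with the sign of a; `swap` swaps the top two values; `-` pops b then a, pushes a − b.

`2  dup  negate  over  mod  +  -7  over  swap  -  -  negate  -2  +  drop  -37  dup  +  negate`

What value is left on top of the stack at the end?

74

2      → [2]
dup    → [2, 2]
negate → [2, -2]
over   → [2, -2, 2]
mod    → [2, 0]
+      → [2]
-7     → [2, -7]
over   → [2, -7, 2]
swap   → [2, 2, -7]
-      → [2, 9]
-      → [-7]
negate → [7]
-2     → [7, -2]
+      → [5]
drop   → []
-37    → [-37]
dup    → [-37, -37]
+      → [-74]
negate → [74]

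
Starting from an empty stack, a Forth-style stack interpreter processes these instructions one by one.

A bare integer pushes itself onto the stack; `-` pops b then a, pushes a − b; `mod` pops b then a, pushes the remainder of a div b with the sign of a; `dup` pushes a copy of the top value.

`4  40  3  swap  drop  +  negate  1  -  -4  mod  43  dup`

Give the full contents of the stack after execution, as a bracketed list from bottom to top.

[0, 43, 43]

4      → [4]
40     → [4, 40]
3      → [4, 40, 3]
swap   → [4, 3, 40]
drop   → [4, 3]
+      → [7]
negate → [-7]
1      → [-7, 1]
-      → [-8]
-4     → [-8, -4]
mod    → [0]
43     → [0, 43]
dup    → [0, 43, 43]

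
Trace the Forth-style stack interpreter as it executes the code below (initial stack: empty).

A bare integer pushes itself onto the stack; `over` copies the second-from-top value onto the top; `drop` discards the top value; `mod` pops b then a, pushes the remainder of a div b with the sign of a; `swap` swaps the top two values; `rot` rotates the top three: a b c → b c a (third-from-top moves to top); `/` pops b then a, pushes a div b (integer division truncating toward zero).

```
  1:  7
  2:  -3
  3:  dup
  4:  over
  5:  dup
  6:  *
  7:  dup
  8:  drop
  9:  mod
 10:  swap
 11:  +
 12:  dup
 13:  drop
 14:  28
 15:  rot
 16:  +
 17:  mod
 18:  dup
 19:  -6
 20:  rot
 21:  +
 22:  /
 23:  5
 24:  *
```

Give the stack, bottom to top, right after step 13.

7    → [7]
-3   → [7, -3]
dup  → [7, -3, -3]
over → [7, -3, -3, -3]
dup  → [7, -3, -3, -3, -3]
*    → [7, -3, -3, 9]
dup  → [7, -3, -3, 9, 9]
drop → [7, -3, -3, 9]
mod  → [7, -3, -3]
swap → [7, -3, -3]
+    → [7, -6]
dup  → [7, -6, -6]
drop → [7, -6]

[7, -6]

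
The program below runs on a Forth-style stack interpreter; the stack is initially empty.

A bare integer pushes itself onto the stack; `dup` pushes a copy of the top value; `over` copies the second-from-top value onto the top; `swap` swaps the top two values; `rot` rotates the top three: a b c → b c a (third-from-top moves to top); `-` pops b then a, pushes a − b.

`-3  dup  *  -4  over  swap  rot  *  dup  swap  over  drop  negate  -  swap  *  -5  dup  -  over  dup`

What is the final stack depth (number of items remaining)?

4

-3     -> [-3]
dup    -> [-3, -3]
*      -> [9]
-4     -> [9, -4]
over   -> [9, -4, 9]
swap   -> [9, 9, -4]
rot    -> [9, -4, 9]
*      -> [9, -36]
dup    -> [9, -36, -36]
swap   -> [9, -36, -36]
over   -> [9, -36, -36, -36]
drop   -> [9, -36, -36]
negate -> [9, -36, 36]
-      -> [9, -72]
swap   -> [-72, 9]
*      -> [-648]
-5     -> [-648, -5]
dup    -> [-648, -5, -5]
-      -> [-648, 0]
over   -> [-648, 0, -648]
dup    -> [-648, 0, -648, -648]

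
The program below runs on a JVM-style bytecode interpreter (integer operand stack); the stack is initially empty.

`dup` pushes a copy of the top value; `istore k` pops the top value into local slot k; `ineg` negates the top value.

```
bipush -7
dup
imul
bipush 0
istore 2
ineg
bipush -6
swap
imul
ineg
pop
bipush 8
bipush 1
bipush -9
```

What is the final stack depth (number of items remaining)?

3

bipush -7 : [-7]
dup       : [-7, -7]
imul      : [49]
bipush 0  : [49, 0]
istore 2  : [49]
ineg      : [-49]
bipush -6 : [-49, -6]
swap      : [-6, -49]
imul      : [294]
ineg      : [-294]
pop       : []
bipush 8  : [8]
bipush 1  : [8, 1]
bipush -9 : [8, 1, -9]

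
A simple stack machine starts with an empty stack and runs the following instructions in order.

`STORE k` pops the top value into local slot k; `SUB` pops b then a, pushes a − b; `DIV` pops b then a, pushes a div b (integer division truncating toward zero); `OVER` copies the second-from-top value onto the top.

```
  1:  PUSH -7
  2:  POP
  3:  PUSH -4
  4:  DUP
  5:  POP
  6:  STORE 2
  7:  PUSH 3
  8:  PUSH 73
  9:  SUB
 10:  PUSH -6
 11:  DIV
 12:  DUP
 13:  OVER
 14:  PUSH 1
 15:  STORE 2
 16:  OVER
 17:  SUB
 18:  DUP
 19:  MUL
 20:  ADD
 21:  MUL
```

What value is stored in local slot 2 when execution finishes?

1

PUSH -7 : [-7]
POP     : []
PUSH -4 : [-4]
DUP     : [-4, -4]
POP     : [-4]
STORE 2 : []
PUSH 3  : [3]
PUSH 73 : [3, 73]
SUB     : [-70]
PUSH -6 : [-70, -6]
DIV     : [11]
DUP     : [11, 11]
OVER    : [11, 11, 11]
PUSH 1  : [11, 11, 11, 1]
STORE 2 : [11, 11, 11]
OVER    : [11, 11, 11, 11]
SUB     : [11, 11, 0]
DUP     : [11, 11, 0, 0]
MUL     : [11, 11, 0]
ADD     : [11, 11]
MUL     : [121]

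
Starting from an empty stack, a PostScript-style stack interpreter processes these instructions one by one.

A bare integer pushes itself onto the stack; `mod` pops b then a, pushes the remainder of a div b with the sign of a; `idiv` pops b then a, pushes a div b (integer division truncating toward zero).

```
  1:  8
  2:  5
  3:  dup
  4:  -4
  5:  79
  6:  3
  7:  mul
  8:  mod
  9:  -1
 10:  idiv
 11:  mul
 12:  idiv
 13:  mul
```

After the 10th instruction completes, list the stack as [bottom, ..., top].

8    : 8
5    : 8 5
dup  : 8 5 5
-4   : 8 5 5 -4
79   : 8 5 5 -4 79
3    : 8 5 5 -4 79 3
mul  : 8 5 5 -4 237
mod  : 8 5 5 -4
-1   : 8 5 5 -4 -1
idiv : 8 5 5 4

[8, 5, 5, 4]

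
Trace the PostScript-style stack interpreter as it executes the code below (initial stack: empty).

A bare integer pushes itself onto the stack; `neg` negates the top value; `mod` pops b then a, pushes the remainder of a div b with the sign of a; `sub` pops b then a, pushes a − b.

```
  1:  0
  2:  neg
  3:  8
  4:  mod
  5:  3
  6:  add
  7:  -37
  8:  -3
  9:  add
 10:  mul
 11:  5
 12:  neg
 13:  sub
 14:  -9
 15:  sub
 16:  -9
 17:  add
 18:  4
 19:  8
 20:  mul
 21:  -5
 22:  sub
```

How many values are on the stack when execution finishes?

2

0   → 0
neg → 0
8   → 0 8
mod → 0
3   → 0 3
add → 3
-37 → 3 -37
-3  → 3 -37 -3
add → 3 -40
mul → -120
5   → -120 5
neg → -120 -5
sub → -115
-9  → -115 -9
sub → -106
-9  → -106 -9
add → -115
4   → -115 4
8   → -115 4 8
mul → -115 32
-5  → -115 32 -5
sub → -115 37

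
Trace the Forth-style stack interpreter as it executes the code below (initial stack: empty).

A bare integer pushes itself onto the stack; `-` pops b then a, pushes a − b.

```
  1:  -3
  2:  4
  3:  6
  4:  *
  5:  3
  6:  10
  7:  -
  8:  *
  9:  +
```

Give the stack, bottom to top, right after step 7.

[-3, 24, -7]

-3 -> -3
4  -> -3 4
6  -> -3 4 6
*  -> -3 24
3  -> -3 24 3
10 -> -3 24 3 10
-  -> -3 24 -7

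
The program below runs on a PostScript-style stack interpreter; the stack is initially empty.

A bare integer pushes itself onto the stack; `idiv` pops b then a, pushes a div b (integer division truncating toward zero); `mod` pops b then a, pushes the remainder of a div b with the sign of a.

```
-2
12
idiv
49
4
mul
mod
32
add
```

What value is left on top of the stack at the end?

32

-2   → -2
12   → -2 12
idiv → 0
49   → 0 49
4    → 0 49 4
mul  → 0 196
mod  → 0
32   → 0 32
add  → 32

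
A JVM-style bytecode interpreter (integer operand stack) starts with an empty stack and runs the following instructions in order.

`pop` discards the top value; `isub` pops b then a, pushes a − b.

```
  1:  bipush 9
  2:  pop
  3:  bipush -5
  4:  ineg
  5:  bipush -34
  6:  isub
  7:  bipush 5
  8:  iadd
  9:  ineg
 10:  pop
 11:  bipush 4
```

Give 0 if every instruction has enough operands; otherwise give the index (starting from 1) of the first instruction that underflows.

0

bipush 9   -> [9]
pop        -> []
bipush -5  -> [-5]
ineg       -> [5]
bipush -34 -> [5, -34]
isub       -> [39]
bipush 5   -> [39, 5]
iadd       -> [44]
ineg       -> [-44]
pop        -> []
bipush 4   -> [4]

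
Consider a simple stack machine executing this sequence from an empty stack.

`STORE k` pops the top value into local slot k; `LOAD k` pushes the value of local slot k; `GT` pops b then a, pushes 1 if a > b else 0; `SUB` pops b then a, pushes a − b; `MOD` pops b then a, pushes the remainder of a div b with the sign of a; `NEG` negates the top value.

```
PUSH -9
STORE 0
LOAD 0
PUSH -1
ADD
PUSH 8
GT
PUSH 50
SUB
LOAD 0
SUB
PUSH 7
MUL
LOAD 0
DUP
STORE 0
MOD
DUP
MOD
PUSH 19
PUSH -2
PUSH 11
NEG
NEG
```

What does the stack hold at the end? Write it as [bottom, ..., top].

PUSH -9 : -9
STORE 0 : (empty)
LOAD 0  : -9
PUSH -1 : -9 -1
ADD     : -10
PUSH 8  : -10 8
GT      : 0
PUSH 50 : 0 50
SUB     : -50
LOAD 0  : -50 -9
SUB     : -41
PUSH 7  : -41 7
MUL     : -287
LOAD 0  : -287 -9
DUP     : -287 -9 -9
STORE 0 : -287 -9
MOD     : -8
DUP     : -8 -8
MOD     : 0
PUSH 19 : 0 19
PUSH -2 : 0 19 -2
PUSH 11 : 0 19 -2 11
NEG     : 0 19 -2 -11
NEG     : 0 19 -2 11

[0, 19, -2, 11]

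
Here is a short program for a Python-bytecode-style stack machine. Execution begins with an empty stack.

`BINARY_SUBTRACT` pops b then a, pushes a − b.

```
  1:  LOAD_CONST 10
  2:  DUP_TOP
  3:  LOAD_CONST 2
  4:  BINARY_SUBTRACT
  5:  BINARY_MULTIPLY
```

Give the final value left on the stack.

LOAD_CONST 10   -> 10
DUP_TOP         -> 10 10
LOAD_CONST 2    -> 10 10 2
BINARY_SUBTRACT -> 10 8
BINARY_MULTIPLY -> 80

80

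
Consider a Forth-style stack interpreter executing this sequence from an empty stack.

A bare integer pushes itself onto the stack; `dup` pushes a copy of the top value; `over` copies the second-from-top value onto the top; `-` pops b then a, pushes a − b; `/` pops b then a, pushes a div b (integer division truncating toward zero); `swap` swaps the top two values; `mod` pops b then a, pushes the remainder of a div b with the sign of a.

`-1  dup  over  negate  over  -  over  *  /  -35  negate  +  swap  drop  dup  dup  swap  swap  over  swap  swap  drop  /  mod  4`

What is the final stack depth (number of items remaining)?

2

-1     -> [-1]
dup    -> [-1, -1]
over   -> [-1, -1, -1]
negate -> [-1, -1, 1]
over   -> [-1, -1, 1, -1]
-      -> [-1, -1, 2]
over   -> [-1, -1, 2, -1]
*      -> [-1, -1, -2]
/      -> [-1, 0]
-35    -> [-1, 0, -35]
negate -> [-1, 0, 35]
+      -> [-1, 35]
swap   -> [35, -1]
drop   -> [35]
dup    -> [35, 35]
dup    -> [35, 35, 35]
swap   -> [35, 35, 35]
swap   -> [35, 35, 35]
over   -> [35, 35, 35, 35]
swap   -> [35, 35, 35, 35]
swap   -> [35, 35, 35, 35]
drop   -> [35, 35, 35]
/      -> [35, 1]
mod    -> [0]
4      -> [0, 4]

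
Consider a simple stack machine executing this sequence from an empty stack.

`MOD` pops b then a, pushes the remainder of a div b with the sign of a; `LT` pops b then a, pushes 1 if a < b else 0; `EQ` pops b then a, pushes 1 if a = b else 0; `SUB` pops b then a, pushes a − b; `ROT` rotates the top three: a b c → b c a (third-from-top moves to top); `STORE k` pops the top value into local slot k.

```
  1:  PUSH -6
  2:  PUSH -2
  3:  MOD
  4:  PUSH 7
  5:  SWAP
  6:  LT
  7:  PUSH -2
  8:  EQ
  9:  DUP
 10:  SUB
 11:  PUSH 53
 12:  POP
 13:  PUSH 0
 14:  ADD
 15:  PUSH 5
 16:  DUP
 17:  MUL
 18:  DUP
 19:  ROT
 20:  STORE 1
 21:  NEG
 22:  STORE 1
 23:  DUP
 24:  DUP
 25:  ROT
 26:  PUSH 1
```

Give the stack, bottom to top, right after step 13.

[0, 0]

PUSH -6 : -6
PUSH -2 : -6 -2
MOD     : 0
PUSH 7  : 0 7
SWAP    : 7 0
LT      : 0
PUSH -2 : 0 -2
EQ      : 0
DUP     : 0 0
SUB     : 0
PUSH 53 : 0 53
POP     : 0
PUSH 0  : 0 0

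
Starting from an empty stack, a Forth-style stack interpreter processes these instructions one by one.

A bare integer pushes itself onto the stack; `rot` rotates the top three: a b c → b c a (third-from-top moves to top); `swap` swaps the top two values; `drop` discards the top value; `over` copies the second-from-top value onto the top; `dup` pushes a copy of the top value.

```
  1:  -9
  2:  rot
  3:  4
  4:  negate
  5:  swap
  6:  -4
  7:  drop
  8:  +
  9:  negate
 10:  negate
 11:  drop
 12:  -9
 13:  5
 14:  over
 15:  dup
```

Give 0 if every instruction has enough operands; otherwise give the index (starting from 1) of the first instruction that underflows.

-9  [-9]
rot  — needs 3 operands, stack has 1 → underflow

2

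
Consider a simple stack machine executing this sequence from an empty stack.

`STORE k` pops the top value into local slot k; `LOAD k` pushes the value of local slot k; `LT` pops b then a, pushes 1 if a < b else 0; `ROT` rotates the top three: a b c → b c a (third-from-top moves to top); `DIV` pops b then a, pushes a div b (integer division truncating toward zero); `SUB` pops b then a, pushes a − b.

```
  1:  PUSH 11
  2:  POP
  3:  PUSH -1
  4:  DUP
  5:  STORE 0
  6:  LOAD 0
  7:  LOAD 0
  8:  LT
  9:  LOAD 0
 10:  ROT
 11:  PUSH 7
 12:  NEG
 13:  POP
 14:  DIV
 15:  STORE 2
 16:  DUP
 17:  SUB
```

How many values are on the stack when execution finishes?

1

PUSH 11 → [11]
POP     → []
PUSH -1 → [-1]
DUP     → [-1, -1]
STORE 0 → [-1]
LOAD 0  → [-1, -1]
LOAD 0  → [-1, -1, -1]
LT      → [-1, 0]
LOAD 0  → [-1, 0, -1]
ROT     → [0, -1, -1]
PUSH 7  → [0, -1, -1, 7]
NEG     → [0, -1, -1, -7]
POP     → [0, -1, -1]
DIV     → [0, 1]
STORE 2 → [0]
DUP     → [0, 0]
SUB     → [0]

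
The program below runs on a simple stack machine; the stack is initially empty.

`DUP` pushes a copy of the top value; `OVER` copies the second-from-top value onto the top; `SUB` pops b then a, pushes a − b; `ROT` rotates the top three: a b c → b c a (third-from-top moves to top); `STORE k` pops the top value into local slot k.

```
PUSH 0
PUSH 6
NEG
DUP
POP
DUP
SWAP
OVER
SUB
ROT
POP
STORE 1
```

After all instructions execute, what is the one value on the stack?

-6

PUSH 0   [0]
PUSH 6   [0, 6]
NEG      [0, -6]
DUP      [0, -6, -6]
POP      [0, -6]
DUP      [0, -6, -6]
SWAP     [0, -6, -6]
OVER     [0, -6, -6, -6]
SUB      [0, -6, 0]
ROT      [-6, 0, 0]
POP      [-6, 0]
STORE 1  [-6]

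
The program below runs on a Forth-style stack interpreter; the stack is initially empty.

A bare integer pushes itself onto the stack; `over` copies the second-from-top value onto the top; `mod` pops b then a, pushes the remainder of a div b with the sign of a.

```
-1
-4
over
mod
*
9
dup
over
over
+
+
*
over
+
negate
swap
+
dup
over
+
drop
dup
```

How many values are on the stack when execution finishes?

2

-1     : -1
-4     : -1 -4
over   : -1 -4 -1
mod    : -1 0
*      : 0
9      : 0 9
dup    : 0 9 9
over   : 0 9 9 9
over   : 0 9 9 9 9
+      : 0 9 9 18
+      : 0 9 27
*      : 0 243
over   : 0 243 0
+      : 0 243
negate : 0 -243
swap   : -243 0
+      : -243
dup    : -243 -243
over   : -243 -243 -243
+      : -243 -486
drop   : -243
dup    : -243 -243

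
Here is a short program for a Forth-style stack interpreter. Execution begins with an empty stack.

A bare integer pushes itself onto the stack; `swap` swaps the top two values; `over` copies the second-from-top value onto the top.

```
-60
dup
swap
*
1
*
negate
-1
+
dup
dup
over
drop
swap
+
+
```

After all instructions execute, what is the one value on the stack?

-60     -60
dup     -60 -60
swap    -60 -60
*       3600
1       3600 1
*       3600
negate  -3600
-1      -3600 -1
+       -3601
dup     -3601 -3601
dup     -3601 -3601 -3601
over    -3601 -3601 -3601 -3601
drop    -3601 -3601 -3601
swap    -3601 -3601 -3601
+       -3601 -7202
+       -10803

-10803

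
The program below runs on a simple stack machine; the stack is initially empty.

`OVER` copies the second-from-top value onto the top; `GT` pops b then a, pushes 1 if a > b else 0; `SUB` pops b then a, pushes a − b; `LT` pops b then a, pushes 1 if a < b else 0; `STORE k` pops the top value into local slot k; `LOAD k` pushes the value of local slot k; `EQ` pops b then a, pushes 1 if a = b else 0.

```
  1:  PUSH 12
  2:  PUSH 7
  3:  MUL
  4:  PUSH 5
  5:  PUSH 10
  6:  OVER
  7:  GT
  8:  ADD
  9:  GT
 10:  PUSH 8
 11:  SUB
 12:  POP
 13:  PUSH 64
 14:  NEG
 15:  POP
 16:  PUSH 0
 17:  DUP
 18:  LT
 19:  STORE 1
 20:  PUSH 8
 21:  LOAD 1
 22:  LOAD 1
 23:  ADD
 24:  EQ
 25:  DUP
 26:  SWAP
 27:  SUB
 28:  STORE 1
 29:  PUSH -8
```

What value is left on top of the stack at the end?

PUSH 12 -> 12
PUSH 7  -> 12 7
MUL     -> 84
PUSH 5  -> 84 5
PUSH 10 -> 84 5 10
OVER    -> 84 5 10 5
GT      -> 84 5 1
ADD     -> 84 6
GT      -> 1
PUSH 8  -> 1 8
SUB     -> -7
POP     -> (empty)
PUSH 64 -> 64
NEG     -> -64
POP     -> (empty)
PUSH 0  -> 0
DUP     -> 0 0
LT      -> 0
STORE 1 -> (empty)
PUSH 8  -> 8
LOAD 1  -> 8 0
LOAD 1  -> 8 0 0
ADD     -> 8 0
EQ      -> 0
DUP     -> 0 0
SWAP    -> 0 0
SUB     -> 0
STORE 1 -> (empty)
PUSH -8 -> -8

-8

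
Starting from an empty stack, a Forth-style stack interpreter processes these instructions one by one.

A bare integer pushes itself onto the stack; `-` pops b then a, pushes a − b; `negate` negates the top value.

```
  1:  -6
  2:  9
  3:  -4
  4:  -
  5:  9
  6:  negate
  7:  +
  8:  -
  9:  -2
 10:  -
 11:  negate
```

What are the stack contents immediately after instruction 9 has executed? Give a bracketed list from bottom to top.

[-10, -2]

-6     → -6
9      → -6 9
-4     → -6 9 -4
-      → -6 13
9      → -6 13 9
negate → -6 13 -9
+      → -6 4
-      → -10
-2     → -10 -2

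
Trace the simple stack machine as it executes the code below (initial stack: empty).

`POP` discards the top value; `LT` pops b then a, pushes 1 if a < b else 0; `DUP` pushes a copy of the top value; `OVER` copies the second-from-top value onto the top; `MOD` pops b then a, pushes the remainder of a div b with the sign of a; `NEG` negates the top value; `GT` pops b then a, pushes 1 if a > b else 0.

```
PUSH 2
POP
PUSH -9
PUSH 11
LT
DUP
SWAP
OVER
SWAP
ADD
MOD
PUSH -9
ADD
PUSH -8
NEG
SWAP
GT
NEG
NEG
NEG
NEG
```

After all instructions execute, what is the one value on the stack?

1

PUSH 2  → 2
POP     → (empty)
PUSH -9 → -9
PUSH 11 → -9 11
LT      → 1
DUP     → 1 1
SWAP    → 1 1
OVER    → 1 1 1
SWAP    → 1 1 1
ADD     → 1 2
MOD     → 1
PUSH -9 → 1 -9
ADD     → -8
PUSH -8 → -8 -8
NEG     → -8 8
SWAP    → 8 -8
GT      → 1
NEG     → -1
NEG     → 1
NEG     → -1
NEG     → 1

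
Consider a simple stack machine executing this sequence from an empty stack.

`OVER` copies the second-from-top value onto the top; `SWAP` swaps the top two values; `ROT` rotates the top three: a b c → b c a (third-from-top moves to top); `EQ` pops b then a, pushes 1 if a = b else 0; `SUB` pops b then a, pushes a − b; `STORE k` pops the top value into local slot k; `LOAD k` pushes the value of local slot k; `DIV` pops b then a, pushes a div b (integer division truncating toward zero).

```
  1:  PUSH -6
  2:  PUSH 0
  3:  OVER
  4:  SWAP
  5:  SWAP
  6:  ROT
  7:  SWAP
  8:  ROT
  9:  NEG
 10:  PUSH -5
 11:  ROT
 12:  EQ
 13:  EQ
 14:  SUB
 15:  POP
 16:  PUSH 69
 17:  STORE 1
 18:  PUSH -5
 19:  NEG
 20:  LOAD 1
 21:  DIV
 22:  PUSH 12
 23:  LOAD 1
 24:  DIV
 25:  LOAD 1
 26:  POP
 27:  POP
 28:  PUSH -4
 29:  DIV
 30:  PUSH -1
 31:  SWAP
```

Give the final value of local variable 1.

PUSH -6 → [-6]
PUSH 0  → [-6, 0]
OVER    → [-6, 0, -6]
SWAP    → [-6, -6, 0]
SWAP    → [-6, 0, -6]
ROT     → [0, -6, -6]
SWAP    → [0, -6, -6]
ROT     → [-6, -6, 0]
NEG     → [-6, -6, 0]
PUSH -5 → [-6, -6, 0, -5]
ROT     → [-6, 0, -5, -6]
EQ      → [-6, 0, 0]
EQ      → [-6, 1]
SUB     → [-7]
POP     → []
PUSH 69 → [69]
STORE 1 → []
PUSH -5 → [-5]
NEG     → [5]
LOAD 1  → [5, 69]
DIV     → [0]
PUSH 12 → [0, 12]
LOAD 1  → [0, 12, 69]
DIV     → [0, 0]
LOAD 1  → [0, 0, 69]
POP     → [0, 0]
POP     → [0]
PUSH -4 → [0, -4]
DIV     → [0]
PUSH -1 → [0, -1]
SWAP    → [-1, 0]

69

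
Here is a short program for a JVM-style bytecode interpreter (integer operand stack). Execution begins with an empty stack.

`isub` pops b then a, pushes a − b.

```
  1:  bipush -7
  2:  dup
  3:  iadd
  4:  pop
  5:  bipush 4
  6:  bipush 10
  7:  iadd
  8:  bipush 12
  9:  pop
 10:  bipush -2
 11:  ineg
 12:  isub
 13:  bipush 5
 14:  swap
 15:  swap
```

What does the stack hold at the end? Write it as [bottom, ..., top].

[12, 5]

bipush -7 → [-7]
dup       → [-7, -7]
iadd      → [-14]
pop       → []
bipush 4  → [4]
bipush 10 → [4, 10]
iadd      → [14]
bipush 12 → [14, 12]
pop       → [14]
bipush -2 → [14, -2]
ineg      → [14, 2]
isub      → [12]
bipush 5  → [12, 5]
swap      → [5, 12]
swap      → [12, 5]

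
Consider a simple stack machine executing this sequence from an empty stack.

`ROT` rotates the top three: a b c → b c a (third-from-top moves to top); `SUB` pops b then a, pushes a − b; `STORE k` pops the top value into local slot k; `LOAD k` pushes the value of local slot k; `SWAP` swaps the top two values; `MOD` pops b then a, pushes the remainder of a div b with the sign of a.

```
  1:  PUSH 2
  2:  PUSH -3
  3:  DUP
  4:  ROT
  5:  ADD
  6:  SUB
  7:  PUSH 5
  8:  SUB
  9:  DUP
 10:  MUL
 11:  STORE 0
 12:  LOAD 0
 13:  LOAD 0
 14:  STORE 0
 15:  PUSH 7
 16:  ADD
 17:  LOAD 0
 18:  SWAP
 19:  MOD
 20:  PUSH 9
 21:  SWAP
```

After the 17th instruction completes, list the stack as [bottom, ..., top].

PUSH 2  -> 2
PUSH -3 -> 2 -3
DUP     -> 2 -3 -3
ROT     -> -3 -3 2
ADD     -> -3 -1
SUB     -> -2
PUSH 5  -> -2 5
SUB     -> -7
DUP     -> -7 -7
MUL     -> 49
STORE 0 -> (empty)
LOAD 0  -> 49
LOAD 0  -> 49 49
STORE 0 -> 49
PUSH 7  -> 49 7
ADD     -> 56
LOAD 0  -> 56 49

[56, 49]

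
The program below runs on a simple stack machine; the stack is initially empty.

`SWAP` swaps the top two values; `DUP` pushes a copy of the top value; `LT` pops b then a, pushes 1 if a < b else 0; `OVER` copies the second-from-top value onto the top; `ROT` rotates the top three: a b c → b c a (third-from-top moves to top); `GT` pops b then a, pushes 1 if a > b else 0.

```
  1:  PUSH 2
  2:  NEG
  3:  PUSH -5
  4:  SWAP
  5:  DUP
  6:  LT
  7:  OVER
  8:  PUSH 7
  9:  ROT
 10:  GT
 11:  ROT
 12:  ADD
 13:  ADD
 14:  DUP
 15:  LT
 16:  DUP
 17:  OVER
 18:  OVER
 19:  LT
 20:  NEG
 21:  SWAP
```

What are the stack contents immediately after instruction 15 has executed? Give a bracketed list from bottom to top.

PUSH 2  -> 2
NEG     -> -2
PUSH -5 -> -2 -5
SWAP    -> -5 -2
DUP     -> -5 -2 -2
LT      -> -5 0
OVER    -> -5 0 -5
PUSH 7  -> -5 0 -5 7
ROT     -> -5 -5 7 0
GT      -> -5 -5 1
ROT     -> -5 1 -5
ADD     -> -5 -4
ADD     -> -9
DUP     -> -9 -9
LT      -> 0

[0]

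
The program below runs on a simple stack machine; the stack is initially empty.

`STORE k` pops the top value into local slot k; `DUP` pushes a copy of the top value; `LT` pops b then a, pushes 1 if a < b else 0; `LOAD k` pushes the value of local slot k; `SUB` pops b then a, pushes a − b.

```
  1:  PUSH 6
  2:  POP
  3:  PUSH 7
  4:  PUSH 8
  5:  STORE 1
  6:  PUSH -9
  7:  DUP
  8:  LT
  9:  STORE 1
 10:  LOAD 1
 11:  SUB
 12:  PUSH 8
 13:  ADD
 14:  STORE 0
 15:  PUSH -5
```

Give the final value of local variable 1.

PUSH 6   6
POP      (empty)
PUSH 7   7
PUSH 8   7 8
STORE 1  7
PUSH -9  7 -9
DUP      7 -9 -9
LT       7 0
STORE 1  7
LOAD 1   7 0
SUB      7
PUSH 8   7 8
ADD      15
STORE 0  (empty)
PUSH -5  -5

0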